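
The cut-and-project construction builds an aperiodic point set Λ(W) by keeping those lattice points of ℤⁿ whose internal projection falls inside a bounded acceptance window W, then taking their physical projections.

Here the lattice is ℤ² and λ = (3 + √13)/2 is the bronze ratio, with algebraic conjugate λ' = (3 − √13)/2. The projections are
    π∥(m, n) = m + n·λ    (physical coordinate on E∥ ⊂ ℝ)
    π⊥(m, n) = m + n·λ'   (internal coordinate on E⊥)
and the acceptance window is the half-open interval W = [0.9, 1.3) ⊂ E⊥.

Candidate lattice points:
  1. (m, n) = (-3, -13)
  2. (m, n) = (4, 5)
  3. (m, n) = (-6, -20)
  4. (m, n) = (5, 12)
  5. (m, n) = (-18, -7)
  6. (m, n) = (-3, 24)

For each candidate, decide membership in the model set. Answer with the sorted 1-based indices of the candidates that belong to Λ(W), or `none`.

1

Compute λ' = (3−√13)/2 = -0.302776, so π⊥(m,n) = m -0.302776·n.
candidate 1: (m,n)=(-3,-13) → π∥ = -3-13·λ ≈ -45.936083, π⊥ = -3-13·λ' ≈ 0.936083 ∈ [0.9, 1.3) ⇒ IN Λ
candidate 2: (m,n)=(4,5) → π∥ = 4+5·λ ≈ 20.513878, π⊥ = 4+5·λ' ≈ 2.486122 ∉ [0.9, 1.3) ⇒ out
candidate 3: (m,n)=(-6,-20) → π∥ = -6-20·λ ≈ -72.055513, π⊥ = -6-20·λ' ≈ 0.055513 ∉ [0.9, 1.3) ⇒ out
candidate 4: (m,n)=(5,12) → π∥ = 5+12·λ ≈ 44.633308, π⊥ = 5+12·λ' ≈ 1.366692 ∉ [0.9, 1.3) ⇒ out
candidate 5: (m,n)=(-18,-7) → π∥ = -18-7·λ ≈ -41.119429, π⊥ = -18-7·λ' ≈ -15.880571 ∉ [0.9, 1.3) ⇒ out
candidate 6: (m,n)=(-3,24) → π∥ = -3+24·λ ≈ 76.266615, π⊥ = -3+24·λ' ≈ -10.266615 ∉ [0.9, 1.3) ⇒ out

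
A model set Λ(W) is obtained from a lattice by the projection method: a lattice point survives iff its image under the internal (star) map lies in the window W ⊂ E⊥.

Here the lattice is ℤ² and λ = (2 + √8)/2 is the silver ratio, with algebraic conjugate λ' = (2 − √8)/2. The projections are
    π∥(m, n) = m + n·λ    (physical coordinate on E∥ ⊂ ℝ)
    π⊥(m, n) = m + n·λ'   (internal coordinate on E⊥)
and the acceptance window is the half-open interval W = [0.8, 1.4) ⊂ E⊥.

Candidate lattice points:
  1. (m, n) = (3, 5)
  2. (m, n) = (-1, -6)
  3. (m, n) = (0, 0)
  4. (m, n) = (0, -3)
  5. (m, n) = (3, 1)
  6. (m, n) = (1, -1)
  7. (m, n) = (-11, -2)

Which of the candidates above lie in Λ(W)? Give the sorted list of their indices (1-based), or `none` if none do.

λ' = (2−√8)/2 ≈ -0.414214.
#1 (3,5): internal coord 3 + (5)·λ' = +0.928932; +0.928932 ∈ [0.8, 1.4) → IN Λ
#2 (-1,-6): internal coord -1 + (-6)·λ' = +1.485281; +1.485281 ∉ [0.8, 1.4) → out
#3 (0,0): internal coord 0 + (0)·λ' = +0.000000; +0.000000 ∉ [0.8, 1.4) → out
#4 (0,-3): internal coord 0 + (-3)·λ' = +1.242641; +1.242641 ∈ [0.8, 1.4) → IN Λ
#5 (3,1): internal coord 3 + (1)·λ' = +2.585786; +2.585786 ∉ [0.8, 1.4) → out
#6 (1,-1): internal coord 1 + (-1)·λ' = +1.414214; +1.414214 ∉ [0.8, 1.4) → out
#7 (-11,-2): internal coord -11 + (-2)·λ' = -10.171573; -10.171573 ∉ [0.8, 1.4) → out

1, 4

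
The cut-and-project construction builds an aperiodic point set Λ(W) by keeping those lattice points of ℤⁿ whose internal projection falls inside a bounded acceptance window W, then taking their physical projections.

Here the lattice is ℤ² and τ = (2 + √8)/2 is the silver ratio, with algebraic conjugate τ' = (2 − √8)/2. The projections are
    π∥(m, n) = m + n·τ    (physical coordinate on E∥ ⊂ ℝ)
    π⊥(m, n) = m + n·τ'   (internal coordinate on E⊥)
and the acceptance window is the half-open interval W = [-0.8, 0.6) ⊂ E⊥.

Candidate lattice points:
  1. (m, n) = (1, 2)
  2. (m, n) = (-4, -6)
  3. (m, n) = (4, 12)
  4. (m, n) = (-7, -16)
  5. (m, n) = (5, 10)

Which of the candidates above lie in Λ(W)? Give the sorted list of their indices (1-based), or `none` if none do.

Compute τ' = (2−√8)/2 = -0.41421, so π⊥(m,n) = m -0.41421·n.
[1] lift (1,2): star map gives 0.17157; window check -0.8 ≤ 0.17157 < 0.6 is true → IN Λ
[2] lift (-4,-6): star map gives -1.51472; window check -0.8 ≤ -1.51472 < 0.6 is false → out
[3] lift (4,12): star map gives -0.97056; window check -0.8 ≤ -0.97056 < 0.6 is false → out
[4] lift (-7,-16): star map gives -0.37258; window check -0.8 ≤ -0.37258 < 0.6 is true → IN Λ
[5] lift (5,10): star map gives 0.85786; window check -0.8 ≤ 0.85786 < 0.6 is false → out

1, 4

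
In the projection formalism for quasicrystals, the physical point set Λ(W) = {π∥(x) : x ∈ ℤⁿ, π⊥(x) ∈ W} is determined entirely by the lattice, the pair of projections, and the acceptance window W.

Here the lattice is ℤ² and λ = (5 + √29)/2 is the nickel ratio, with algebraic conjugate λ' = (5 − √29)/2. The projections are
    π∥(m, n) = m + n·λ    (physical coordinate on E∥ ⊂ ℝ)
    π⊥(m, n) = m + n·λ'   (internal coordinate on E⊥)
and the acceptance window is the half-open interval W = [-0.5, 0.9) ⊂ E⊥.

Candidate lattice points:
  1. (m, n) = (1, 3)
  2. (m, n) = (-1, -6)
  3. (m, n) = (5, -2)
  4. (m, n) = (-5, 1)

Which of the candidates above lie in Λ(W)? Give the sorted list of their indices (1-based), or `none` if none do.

1, 2

Compute λ' = (5−√29)/2 = -0.1926, so π⊥(m,n) = m -0.1926·n.
[1] lift (1,3): star map gives 0.4223; window check -0.5 ≤ 0.4223 < 0.9 is true → IN Λ
[2] lift (-1,-6): star map gives 0.1555; window check -0.5 ≤ 0.1555 < 0.9 is true → IN Λ
[3] lift (5,-2): star map gives 5.3852; window check -0.5 ≤ 5.3852 < 0.9 is false → out
[4] lift (-5,1): star map gives -5.1926; window check -0.5 ≤ -5.1926 < 0.9 is false → out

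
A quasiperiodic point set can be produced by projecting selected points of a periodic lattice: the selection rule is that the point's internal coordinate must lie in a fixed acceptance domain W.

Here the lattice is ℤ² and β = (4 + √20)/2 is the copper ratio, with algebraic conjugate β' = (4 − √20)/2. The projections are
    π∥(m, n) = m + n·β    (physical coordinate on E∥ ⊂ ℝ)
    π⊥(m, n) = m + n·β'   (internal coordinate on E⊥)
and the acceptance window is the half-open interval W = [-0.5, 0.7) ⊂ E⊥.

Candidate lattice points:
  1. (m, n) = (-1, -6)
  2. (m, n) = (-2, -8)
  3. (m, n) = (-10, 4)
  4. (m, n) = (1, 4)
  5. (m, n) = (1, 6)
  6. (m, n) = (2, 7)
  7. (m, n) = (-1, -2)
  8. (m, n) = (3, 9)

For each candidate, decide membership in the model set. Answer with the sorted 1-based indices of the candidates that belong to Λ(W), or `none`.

Numerically β ≈ 4.2361 and β' = −1/β ≈ -0.2361.
candidate 1: (m,n)=(-1,-6) → π∥ = -1-6·β ≈ -26.4164, π⊥ = -1-6·β' ≈ 0.4164 ∈ [-0.5, 0.7) ⇒ IN Λ
candidate 2: (m,n)=(-2,-8) → π∥ = -2-8·β ≈ -35.8885, π⊥ = -2-8·β' ≈ -0.1115 ∈ [-0.5, 0.7) ⇒ IN Λ
candidate 3: (m,n)=(-10,4) → π∥ = -10+4·β ≈ 6.9443, π⊥ = -10+4·β' ≈ -10.9443 ∉ [-0.5, 0.7) ⇒ out
candidate 4: (m,n)=(1,4) → π∥ = 1+4·β ≈ 17.9443, π⊥ = 1+4·β' ≈ 0.0557 ∈ [-0.5, 0.7) ⇒ IN Λ
candidate 5: (m,n)=(1,6) → π∥ = 1+6·β ≈ 26.4164, π⊥ = 1+6·β' ≈ -0.4164 ∈ [-0.5, 0.7) ⇒ IN Λ
candidate 6: (m,n)=(2,7) → π∥ = 2+7·β ≈ 31.6525, π⊥ = 2+7·β' ≈ 0.3475 ∈ [-0.5, 0.7) ⇒ IN Λ
candidate 7: (m,n)=(-1,-2) → π∥ = -1-2·β ≈ -9.4721, π⊥ = -1-2·β' ≈ -0.5279 ∉ [-0.5, 0.7) ⇒ out
candidate 8: (m,n)=(3,9) → π∥ = 3+9·β ≈ 41.1246, π⊥ = 3+9·β' ≈ 0.8754 ∉ [-0.5, 0.7) ⇒ out

1, 2, 4, 5, 6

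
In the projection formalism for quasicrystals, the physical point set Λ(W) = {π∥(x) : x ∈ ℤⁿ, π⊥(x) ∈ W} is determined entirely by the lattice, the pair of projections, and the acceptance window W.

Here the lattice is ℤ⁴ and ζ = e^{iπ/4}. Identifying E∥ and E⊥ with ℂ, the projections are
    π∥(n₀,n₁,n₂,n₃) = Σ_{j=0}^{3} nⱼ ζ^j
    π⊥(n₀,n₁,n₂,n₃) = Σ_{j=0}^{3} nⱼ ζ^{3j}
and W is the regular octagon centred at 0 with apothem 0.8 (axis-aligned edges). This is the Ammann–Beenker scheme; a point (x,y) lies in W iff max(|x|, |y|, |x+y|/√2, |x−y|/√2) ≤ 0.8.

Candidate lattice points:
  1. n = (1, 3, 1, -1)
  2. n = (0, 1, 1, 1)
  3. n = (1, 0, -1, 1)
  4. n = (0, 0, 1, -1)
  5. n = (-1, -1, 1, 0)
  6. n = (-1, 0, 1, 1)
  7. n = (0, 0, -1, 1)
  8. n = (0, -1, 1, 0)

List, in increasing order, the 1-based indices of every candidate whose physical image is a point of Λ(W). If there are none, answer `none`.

Internal map: ζ^{3j} for j=0..3 gives (1,0), (−√2/2,√2/2), (0,−1), (√2/2,√2/2).
candidate 1: n = (1, 3, 1, -1) → π⊥ ≈ (-1.828427, +0.414214); max(|x|,|y|,|x±y|/√2) = 1.828427 > 0.8 ⇒ ∉ W
candidate 2: n = (0, 1, 1, 1) → π⊥ ≈ (+0.000000, +0.414214); max(|x|,|y|,|x±y|/√2) = 0.414214 ≤ 0.8 ⇒ ∈ W
candidate 3: n = (1, 0, -1, 1) → π⊥ ≈ (+1.707107, +1.707107); max(|x|,|y|,|x±y|/√2) = 2.414214 > 0.8 ⇒ ∉ W
candidate 4: n = (0, 0, 1, -1) → π⊥ ≈ (-0.707107, -1.707107); max(|x|,|y|,|x±y|/√2) = 1.707107 > 0.8 ⇒ ∉ W
candidate 5: n = (-1, -1, 1, 0) → π⊥ ≈ (-0.292893, -1.707107); max(|x|,|y|,|x±y|/√2) = 1.707107 > 0.8 ⇒ ∉ W
candidate 6: n = (-1, 0, 1, 1) → π⊥ ≈ (-0.292893, -0.292893); max(|x|,|y|,|x±y|/√2) = 0.414214 ≤ 0.8 ⇒ ∈ W
candidate 7: n = (0, 0, -1, 1) → π⊥ ≈ (+0.707107, +1.707107); max(|x|,|y|,|x±y|/√2) = 1.707107 > 0.8 ⇒ ∉ W
candidate 8: n = (0, -1, 1, 0) → π⊥ ≈ (+0.707107, -1.707107); max(|x|,|y|,|x±y|/√2) = 1.707107 > 0.8 ⇒ ∉ W

2, 6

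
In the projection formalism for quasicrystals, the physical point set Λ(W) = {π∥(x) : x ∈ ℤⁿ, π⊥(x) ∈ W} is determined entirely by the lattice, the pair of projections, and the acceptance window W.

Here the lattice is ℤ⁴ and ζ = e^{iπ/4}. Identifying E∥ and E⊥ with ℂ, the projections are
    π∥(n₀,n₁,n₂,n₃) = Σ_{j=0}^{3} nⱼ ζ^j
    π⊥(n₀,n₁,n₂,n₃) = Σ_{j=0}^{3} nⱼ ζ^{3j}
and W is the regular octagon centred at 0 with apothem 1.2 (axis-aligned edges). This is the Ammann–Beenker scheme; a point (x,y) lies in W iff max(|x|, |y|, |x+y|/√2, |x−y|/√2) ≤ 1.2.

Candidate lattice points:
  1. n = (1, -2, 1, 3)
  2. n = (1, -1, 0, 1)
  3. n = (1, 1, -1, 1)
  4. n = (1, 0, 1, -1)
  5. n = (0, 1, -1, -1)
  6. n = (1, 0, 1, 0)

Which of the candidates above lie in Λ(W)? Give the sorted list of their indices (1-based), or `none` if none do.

none

π⊥(n) = n₀ + n₁ζ³ + n₂ζ⁶ + n₃ζ⁹ where ζ = e^{iπ/4}.
#1 (1, -2, 1, 3): internal (4.5355, -0.2929); octagon support 4.5355 vs apothem 1.2 → ∉ W
#2 (1, -1, 0, 1): internal (2.4142, 0.0000); octagon support 2.4142 vs apothem 1.2 → ∉ W
#3 (1, 1, -1, 1): internal (1.0000, 2.4142); octagon support 2.4142 vs apothem 1.2 → ∉ W
#4 (1, 0, 1, -1): internal (0.2929, -1.7071); octagon support 1.7071 vs apothem 1.2 → ∉ W
#5 (0, 1, -1, -1): internal (-1.4142, 1.0000); octagon support 1.7071 vs apothem 1.2 → ∉ W
#6 (1, 0, 1, 0): internal (1.0000, -1.0000); octagon support 1.4142 vs apothem 1.2 → ∉ W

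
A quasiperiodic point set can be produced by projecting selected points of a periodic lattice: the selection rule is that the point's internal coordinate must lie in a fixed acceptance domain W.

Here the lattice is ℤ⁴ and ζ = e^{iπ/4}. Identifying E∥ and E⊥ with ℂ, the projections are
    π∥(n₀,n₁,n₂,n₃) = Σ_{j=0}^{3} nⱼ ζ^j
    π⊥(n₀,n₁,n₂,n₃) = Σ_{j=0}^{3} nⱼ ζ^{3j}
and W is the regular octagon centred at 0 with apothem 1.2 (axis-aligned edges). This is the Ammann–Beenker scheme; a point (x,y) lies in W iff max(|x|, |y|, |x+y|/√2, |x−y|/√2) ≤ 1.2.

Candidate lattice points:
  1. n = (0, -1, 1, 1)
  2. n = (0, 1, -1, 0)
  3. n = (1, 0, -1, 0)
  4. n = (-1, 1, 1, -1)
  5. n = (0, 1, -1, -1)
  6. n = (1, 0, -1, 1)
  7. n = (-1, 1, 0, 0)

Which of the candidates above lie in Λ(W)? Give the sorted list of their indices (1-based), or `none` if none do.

none

With ζ = e^{iπ/4} the internal vectors are ζ^0,ζ^3,ζ^6,ζ^9.
#1 (0, -1, 1, 1): internal (1.41421, -1.00000); octagon support 1.70711 vs apothem 1.2 → ∉ W
#2 (0, 1, -1, 0): internal (-0.70711, 1.70711); octagon support 1.70711 vs apothem 1.2 → ∉ W
#3 (1, 0, -1, 0): internal (1.00000, 1.00000); octagon support 1.41421 vs apothem 1.2 → ∉ W
#4 (-1, 1, 1, -1): internal (-2.41421, -1.00000); octagon support 2.41421 vs apothem 1.2 → ∉ W
#5 (0, 1, -1, -1): internal (-1.41421, 1.00000); octagon support 1.70711 vs apothem 1.2 → ∉ W
#6 (1, 0, -1, 1): internal (1.70711, 1.70711); octagon support 2.41421 vs apothem 1.2 → ∉ W
#7 (-1, 1, 0, 0): internal (-1.70711, 0.70711); octagon support 1.70711 vs apothem 1.2 → ∉ W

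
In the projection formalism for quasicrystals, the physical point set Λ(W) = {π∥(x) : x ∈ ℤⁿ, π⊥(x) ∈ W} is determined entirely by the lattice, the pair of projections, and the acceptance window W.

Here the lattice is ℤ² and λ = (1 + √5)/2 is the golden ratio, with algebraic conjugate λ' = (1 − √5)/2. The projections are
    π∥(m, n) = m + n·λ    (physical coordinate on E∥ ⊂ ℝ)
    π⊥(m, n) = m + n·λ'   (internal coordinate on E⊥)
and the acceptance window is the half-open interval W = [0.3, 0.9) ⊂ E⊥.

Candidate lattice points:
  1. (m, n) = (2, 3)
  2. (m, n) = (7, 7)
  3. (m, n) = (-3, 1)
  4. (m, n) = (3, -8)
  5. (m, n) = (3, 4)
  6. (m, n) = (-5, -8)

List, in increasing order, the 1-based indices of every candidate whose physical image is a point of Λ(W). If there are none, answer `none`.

Numerically λ ≈ 1.618034 and λ' = −1/λ ≈ -0.618034.
[1] lift (2,3): star map gives 0.145898; window check 0.3 ≤ 0.145898 < 0.9 is false → out
[2] lift (7,7): star map gives 2.673762; window check 0.3 ≤ 2.673762 < 0.9 is false → out
[3] lift (-3,1): star map gives -3.618034; window check 0.3 ≤ -3.618034 < 0.9 is false → out
[4] lift (3,-8): star map gives 7.944272; window check 0.3 ≤ 7.944272 < 0.9 is false → out
[5] lift (3,4): star map gives 0.527864; window check 0.3 ≤ 0.527864 < 0.9 is true → IN Λ
[6] lift (-5,-8): star map gives -0.055728; window check 0.3 ≤ -0.055728 < 0.9 is false → out

5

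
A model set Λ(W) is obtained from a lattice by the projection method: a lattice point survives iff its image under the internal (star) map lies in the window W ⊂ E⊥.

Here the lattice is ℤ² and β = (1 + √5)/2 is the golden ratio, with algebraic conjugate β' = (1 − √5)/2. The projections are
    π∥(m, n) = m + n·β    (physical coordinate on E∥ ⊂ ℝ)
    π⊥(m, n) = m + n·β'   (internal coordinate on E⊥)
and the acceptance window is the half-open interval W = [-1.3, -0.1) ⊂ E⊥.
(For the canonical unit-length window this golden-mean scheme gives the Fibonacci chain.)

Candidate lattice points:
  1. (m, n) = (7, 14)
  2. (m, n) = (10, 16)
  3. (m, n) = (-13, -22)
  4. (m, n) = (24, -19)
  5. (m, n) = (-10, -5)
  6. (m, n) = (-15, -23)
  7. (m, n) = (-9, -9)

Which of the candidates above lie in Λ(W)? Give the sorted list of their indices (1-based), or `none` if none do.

Numerically β ≈ 1.6180 and β' = −1/β ≈ -0.6180.
[1] lift (7,14): star map gives -1.6525; window check -1.3 ≤ -1.6525 < -0.1 is false → out
[2] lift (10,16): star map gives 0.1115; window check -1.3 ≤ 0.1115 < -0.1 is false → out
[3] lift (-13,-22): star map gives 0.5967; window check -1.3 ≤ 0.5967 < -0.1 is false → out
[4] lift (24,-19): star map gives 35.7426; window check -1.3 ≤ 35.7426 < -0.1 is false → out
[5] lift (-10,-5): star map gives -6.9098; window check -1.3 ≤ -6.9098 < -0.1 is false → out
[6] lift (-15,-23): star map gives -0.7852; window check -1.3 ≤ -0.7852 < -0.1 is true → IN Λ
[7] lift (-9,-9): star map gives -3.4377; window check -1.3 ≤ -3.4377 < -0.1 is false → out

6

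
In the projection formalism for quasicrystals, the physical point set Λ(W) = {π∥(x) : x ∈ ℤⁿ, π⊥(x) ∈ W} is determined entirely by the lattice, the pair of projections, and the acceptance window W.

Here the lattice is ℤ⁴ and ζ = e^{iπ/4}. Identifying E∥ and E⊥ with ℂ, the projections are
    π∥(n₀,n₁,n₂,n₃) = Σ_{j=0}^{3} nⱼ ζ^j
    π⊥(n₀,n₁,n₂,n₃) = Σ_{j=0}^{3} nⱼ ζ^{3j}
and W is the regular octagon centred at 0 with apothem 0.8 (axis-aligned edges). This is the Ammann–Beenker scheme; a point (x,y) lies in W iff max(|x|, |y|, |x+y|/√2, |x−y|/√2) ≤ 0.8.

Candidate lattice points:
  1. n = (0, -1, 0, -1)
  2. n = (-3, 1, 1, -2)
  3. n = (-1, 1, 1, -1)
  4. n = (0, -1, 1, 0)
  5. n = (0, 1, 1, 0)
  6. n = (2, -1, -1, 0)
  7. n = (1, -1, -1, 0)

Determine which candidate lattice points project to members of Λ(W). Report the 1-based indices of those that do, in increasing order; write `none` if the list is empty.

5

With ζ = e^{iπ/4} the internal vectors are ζ^0,ζ^3,ζ^6,ζ^9.
#1 (0, -1, 0, -1): internal (0.00000, -1.41421); octagon support 1.41421 vs apothem 0.8 → ∉ W
#2 (-3, 1, 1, -2): internal (-5.12132, -1.70711); octagon support 5.12132 vs apothem 0.8 → ∉ W
#3 (-1, 1, 1, -1): internal (-2.41421, -1.00000); octagon support 2.41421 vs apothem 0.8 → ∉ W
#4 (0, -1, 1, 0): internal (0.70711, -1.70711); octagon support 1.70711 vs apothem 0.8 → ∉ W
#5 (0, 1, 1, 0): internal (-0.70711, -0.29289); octagon support 0.70711 vs apothem 0.8 → ∈ W
#6 (2, -1, -1, 0): internal (2.70711, 0.29289); octagon support 2.70711 vs apothem 0.8 → ∉ W
#7 (1, -1, -1, 0): internal (1.70711, 0.29289); octagon support 1.70711 vs apothem 0.8 → ∉ W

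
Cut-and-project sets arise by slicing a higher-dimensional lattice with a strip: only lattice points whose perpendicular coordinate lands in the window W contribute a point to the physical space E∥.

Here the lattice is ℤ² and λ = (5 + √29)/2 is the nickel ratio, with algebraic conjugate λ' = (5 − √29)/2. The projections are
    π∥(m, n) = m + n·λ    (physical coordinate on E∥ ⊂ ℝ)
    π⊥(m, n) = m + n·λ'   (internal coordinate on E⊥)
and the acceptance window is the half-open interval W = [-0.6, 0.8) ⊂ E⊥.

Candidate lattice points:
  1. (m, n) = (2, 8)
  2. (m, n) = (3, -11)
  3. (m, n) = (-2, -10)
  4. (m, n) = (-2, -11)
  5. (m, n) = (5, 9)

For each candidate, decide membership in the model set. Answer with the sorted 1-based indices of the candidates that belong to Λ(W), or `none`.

λ' = (5−√29)/2 ≈ -0.19258.
candidate 1: (m,n)=(2,8) → π∥ = 2+8·λ ≈ 43.54066, π⊥ = 2+8·λ' ≈ 0.45934 ∈ [-0.6, 0.8) ⇒ IN Λ
candidate 2: (m,n)=(3,-11) → π∥ = 3-11·λ ≈ -54.11841, π⊥ = 3-11·λ' ≈ 5.11841 ∉ [-0.6, 0.8) ⇒ out
candidate 3: (m,n)=(-2,-10) → π∥ = -2-10·λ ≈ -53.92582, π⊥ = -2-10·λ' ≈ -0.07418 ∈ [-0.6, 0.8) ⇒ IN Λ
candidate 4: (m,n)=(-2,-11) → π∥ = -2-11·λ ≈ -59.11841, π⊥ = -2-11·λ' ≈ 0.11841 ∈ [-0.6, 0.8) ⇒ IN Λ
candidate 5: (m,n)=(5,9) → π∥ = 5+9·λ ≈ 51.73324, π⊥ = 5+9·λ' ≈ 3.26676 ∉ [-0.6, 0.8) ⇒ out

1, 3, 4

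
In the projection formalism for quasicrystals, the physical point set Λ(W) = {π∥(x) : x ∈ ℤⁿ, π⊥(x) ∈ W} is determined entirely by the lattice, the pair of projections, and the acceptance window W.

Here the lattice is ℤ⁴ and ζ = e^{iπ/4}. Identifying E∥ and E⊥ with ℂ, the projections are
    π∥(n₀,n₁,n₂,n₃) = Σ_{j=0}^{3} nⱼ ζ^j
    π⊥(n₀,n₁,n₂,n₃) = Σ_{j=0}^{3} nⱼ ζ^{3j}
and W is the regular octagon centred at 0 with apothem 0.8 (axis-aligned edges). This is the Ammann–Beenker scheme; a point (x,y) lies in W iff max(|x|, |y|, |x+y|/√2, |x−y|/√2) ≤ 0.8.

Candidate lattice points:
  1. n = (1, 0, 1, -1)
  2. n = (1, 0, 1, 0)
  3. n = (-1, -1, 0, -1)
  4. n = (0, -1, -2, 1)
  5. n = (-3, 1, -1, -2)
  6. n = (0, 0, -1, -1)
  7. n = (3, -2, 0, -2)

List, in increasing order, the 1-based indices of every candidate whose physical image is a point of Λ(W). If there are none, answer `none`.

Internal map: ζ^{3j} for j=0..3 gives (1,0), (−√2/2,√2/2), (0,−1), (√2/2,√2/2).
#1 (1, 0, 1, -1): internal (0.292893, -1.707107); octagon support 1.707107 vs apothem 0.8 → ∉ W
#2 (1, 0, 1, 0): internal (1.000000, -1.000000); octagon support 1.414214 vs apothem 0.8 → ∉ W
#3 (-1, -1, 0, -1): internal (-1.000000, -1.414214); octagon support 1.707107 vs apothem 0.8 → ∉ W
#4 (0, -1, -2, 1): internal (1.414214, 2.000000); octagon support 2.414214 vs apothem 0.8 → ∉ W
#5 (-3, 1, -1, -2): internal (-5.121320, 0.292893); octagon support 5.121320 vs apothem 0.8 → ∉ W
#6 (0, 0, -1, -1): internal (-0.707107, 0.292893); octagon support 0.707107 vs apothem 0.8 → ∈ W
#7 (3, -2, 0, -2): internal (3.000000, -2.828427); octagon support 4.121320 vs apothem 0.8 → ∉ W

6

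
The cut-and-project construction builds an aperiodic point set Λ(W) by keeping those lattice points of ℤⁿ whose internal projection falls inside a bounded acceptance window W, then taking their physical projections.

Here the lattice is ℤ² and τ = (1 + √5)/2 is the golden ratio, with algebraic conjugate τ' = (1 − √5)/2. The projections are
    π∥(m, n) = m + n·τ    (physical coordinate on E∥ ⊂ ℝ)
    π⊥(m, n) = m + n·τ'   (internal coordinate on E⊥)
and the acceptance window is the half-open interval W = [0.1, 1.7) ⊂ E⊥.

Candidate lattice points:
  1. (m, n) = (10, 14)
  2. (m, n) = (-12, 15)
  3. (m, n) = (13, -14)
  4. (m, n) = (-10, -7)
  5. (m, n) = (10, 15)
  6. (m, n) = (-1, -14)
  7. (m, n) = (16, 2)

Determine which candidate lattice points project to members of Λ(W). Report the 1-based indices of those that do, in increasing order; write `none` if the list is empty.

1, 5

τ' = (1−√5)/2 ≈ -0.6180.
#1 (10,14): internal coord 10 + (14)·τ' = +1.3475; +1.3475 ∈ [0.1, 1.7) → IN Λ
#2 (-12,15): internal coord -12 + (15)·τ' = -21.2705; -21.2705 ∉ [0.1, 1.7) → out
#3 (13,-14): internal coord 13 + (-14)·τ' = +21.6525; +21.6525 ∉ [0.1, 1.7) → out
#4 (-10,-7): internal coord -10 + (-7)·τ' = -5.6738; -5.6738 ∉ [0.1, 1.7) → out
#5 (10,15): internal coord 10 + (15)·τ' = +0.7295; +0.7295 ∈ [0.1, 1.7) → IN Λ
#6 (-1,-14): internal coord -1 + (-14)·τ' = +7.6525; +7.6525 ∉ [0.1, 1.7) → out
#7 (16,2): internal coord 16 + (2)·τ' = +14.7639; +14.7639 ∉ [0.1, 1.7) → out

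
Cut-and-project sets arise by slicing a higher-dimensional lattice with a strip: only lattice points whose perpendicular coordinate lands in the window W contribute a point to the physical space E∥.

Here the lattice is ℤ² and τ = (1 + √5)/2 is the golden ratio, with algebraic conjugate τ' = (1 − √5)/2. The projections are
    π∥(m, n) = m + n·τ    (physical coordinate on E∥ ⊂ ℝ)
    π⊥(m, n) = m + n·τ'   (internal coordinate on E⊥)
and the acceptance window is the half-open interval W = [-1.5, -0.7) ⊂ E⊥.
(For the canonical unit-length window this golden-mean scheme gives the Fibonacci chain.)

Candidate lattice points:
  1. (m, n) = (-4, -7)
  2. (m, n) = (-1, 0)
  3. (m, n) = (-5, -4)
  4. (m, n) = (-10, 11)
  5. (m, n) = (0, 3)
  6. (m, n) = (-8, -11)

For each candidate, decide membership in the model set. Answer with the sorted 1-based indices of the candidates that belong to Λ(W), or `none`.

Numerically τ ≈ 1.618034 and τ' = −1/τ ≈ -0.618034.
#1 (-4,-7): internal coord -4 + (-7)·τ' = +0.326238; +0.326238 ∉ [-1.5, -0.7) → out
#2 (-1,0): internal coord -1 + (0)·τ' = -1.000000; -1.000000 ∈ [-1.5, -0.7) → IN Λ
#3 (-5,-4): internal coord -5 + (-4)·τ' = -2.527864; -2.527864 ∉ [-1.5, -0.7) → out
#4 (-10,11): internal coord -10 + (11)·τ' = -16.798374; -16.798374 ∉ [-1.5, -0.7) → out
#5 (0,3): internal coord 0 + (3)·τ' = -1.854102; -1.854102 ∉ [-1.5, -0.7) → out
#6 (-8,-11): internal coord -8 + (-11)·τ' = -1.201626; -1.201626 ∈ [-1.5, -0.7) → IN Λ

2, 6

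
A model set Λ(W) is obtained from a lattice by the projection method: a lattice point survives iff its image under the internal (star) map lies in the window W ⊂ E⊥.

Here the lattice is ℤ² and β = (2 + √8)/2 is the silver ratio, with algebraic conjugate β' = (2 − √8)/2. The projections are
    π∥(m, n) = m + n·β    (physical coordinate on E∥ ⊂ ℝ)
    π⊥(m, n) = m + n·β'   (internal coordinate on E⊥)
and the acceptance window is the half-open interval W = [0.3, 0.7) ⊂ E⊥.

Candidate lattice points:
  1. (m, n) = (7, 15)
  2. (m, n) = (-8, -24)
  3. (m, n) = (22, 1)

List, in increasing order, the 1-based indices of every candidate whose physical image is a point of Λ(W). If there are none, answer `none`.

none

Numerically β ≈ 2.414214 and β' = −1/β ≈ -0.414214.
candidate 1: (m,n)=(7,15) → π∥ = 7+15·β ≈ 43.213203, π⊥ = 7+15·β' ≈ 0.786797 ∉ [0.3, 0.7) ⇒ out
candidate 2: (m,n)=(-8,-24) → π∥ = -8-24·β ≈ -65.941125, π⊥ = -8-24·β' ≈ 1.941125 ∉ [0.3, 0.7) ⇒ out
candidate 3: (m,n)=(22,1) → π∥ = 22+1·β ≈ 24.414214, π⊥ = 22+1·β' ≈ 21.585786 ∉ [0.3, 0.7) ⇒ out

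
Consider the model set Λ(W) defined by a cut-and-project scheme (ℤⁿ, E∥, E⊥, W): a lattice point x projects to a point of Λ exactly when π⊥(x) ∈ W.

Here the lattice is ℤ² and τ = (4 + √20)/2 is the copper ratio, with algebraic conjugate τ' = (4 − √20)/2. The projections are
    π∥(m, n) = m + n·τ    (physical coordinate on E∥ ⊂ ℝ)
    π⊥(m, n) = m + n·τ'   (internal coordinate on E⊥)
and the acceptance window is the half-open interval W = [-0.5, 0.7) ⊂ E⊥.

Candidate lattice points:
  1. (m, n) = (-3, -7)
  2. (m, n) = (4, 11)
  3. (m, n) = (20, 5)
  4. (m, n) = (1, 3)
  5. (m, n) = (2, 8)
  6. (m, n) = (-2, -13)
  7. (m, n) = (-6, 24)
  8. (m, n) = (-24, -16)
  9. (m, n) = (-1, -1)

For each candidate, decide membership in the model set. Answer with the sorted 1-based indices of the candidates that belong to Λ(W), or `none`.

4, 5

τ' = (4−√20)/2 ≈ -0.23607.
candidate 1: (m,n)=(-3,-7) → π∥ = -3-7·τ ≈ -32.65248, π⊥ = -3-7·τ' ≈ -1.34752 ∉ [-0.5, 0.7) ⇒ out
candidate 2: (m,n)=(4,11) → π∥ = 4+11·τ ≈ 50.59675, π⊥ = 4+11·τ' ≈ 1.40325 ∉ [-0.5, 0.7) ⇒ out
candidate 3: (m,n)=(20,5) → π∥ = 20+5·τ ≈ 41.18034, π⊥ = 20+5·τ' ≈ 18.81966 ∉ [-0.5, 0.7) ⇒ out
candidate 4: (m,n)=(1,3) → π∥ = 1+3·τ ≈ 13.70820, π⊥ = 1+3·τ' ≈ 0.29180 ∈ [-0.5, 0.7) ⇒ IN Λ
candidate 5: (m,n)=(2,8) → π∥ = 2+8·τ ≈ 35.88854, π⊥ = 2+8·τ' ≈ 0.11146 ∈ [-0.5, 0.7) ⇒ IN Λ
candidate 6: (m,n)=(-2,-13) → π∥ = -2-13·τ ≈ -57.06888, π⊥ = -2-13·τ' ≈ 1.06888 ∉ [-0.5, 0.7) ⇒ out
candidate 7: (m,n)=(-6,24) → π∥ = -6+24·τ ≈ 95.66563, π⊥ = -6+24·τ' ≈ -11.66563 ∉ [-0.5, 0.7) ⇒ out
candidate 8: (m,n)=(-24,-16) → π∥ = -24-16·τ ≈ -91.77709, π⊥ = -24-16·τ' ≈ -20.22291 ∉ [-0.5, 0.7) ⇒ out
candidate 9: (m,n)=(-1,-1) → π∥ = -1-1·τ ≈ -5.23607, π⊥ = -1-1·τ' ≈ -0.76393 ∉ [-0.5, 0.7) ⇒ out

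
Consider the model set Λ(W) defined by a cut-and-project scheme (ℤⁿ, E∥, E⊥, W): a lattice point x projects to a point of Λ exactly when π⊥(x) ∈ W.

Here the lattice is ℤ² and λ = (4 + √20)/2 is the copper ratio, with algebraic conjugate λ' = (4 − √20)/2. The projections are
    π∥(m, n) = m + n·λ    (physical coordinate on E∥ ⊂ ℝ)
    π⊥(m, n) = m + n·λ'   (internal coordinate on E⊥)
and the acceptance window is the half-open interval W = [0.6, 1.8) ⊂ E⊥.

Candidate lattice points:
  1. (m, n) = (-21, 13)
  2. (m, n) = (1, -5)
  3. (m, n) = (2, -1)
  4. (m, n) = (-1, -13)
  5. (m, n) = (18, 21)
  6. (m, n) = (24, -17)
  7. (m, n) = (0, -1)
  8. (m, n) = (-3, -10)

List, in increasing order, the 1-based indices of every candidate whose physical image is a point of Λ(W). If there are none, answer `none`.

none

Compute λ' = (4−√20)/2 = -0.23607, so π⊥(m,n) = m -0.23607·n.
candidate 1: (m,n)=(-21,13) → π∥ = -21+13·λ ≈ 34.06888, π⊥ = -21+13·λ' ≈ -24.06888 ∉ [0.6, 1.8) ⇒ out
candidate 2: (m,n)=(1,-5) → π∥ = 1-5·λ ≈ -20.18034, π⊥ = 1-5·λ' ≈ 2.18034 ∉ [0.6, 1.8) ⇒ out
candidate 3: (m,n)=(2,-1) → π∥ = 2-1·λ ≈ -2.23607, π⊥ = 2-1·λ' ≈ 2.23607 ∉ [0.6, 1.8) ⇒ out
candidate 4: (m,n)=(-1,-13) → π∥ = -1-13·λ ≈ -56.06888, π⊥ = -1-13·λ' ≈ 2.06888 ∉ [0.6, 1.8) ⇒ out
candidate 5: (m,n)=(18,21) → π∥ = 18+21·λ ≈ 106.95743, π⊥ = 18+21·λ' ≈ 13.04257 ∉ [0.6, 1.8) ⇒ out
candidate 6: (m,n)=(24,-17) → π∥ = 24-17·λ ≈ -48.01316, π⊥ = 24-17·λ' ≈ 28.01316 ∉ [0.6, 1.8) ⇒ out
candidate 7: (m,n)=(0,-1) → π∥ = 0-1·λ ≈ -4.23607, π⊥ = 0-1·λ' ≈ 0.23607 ∉ [0.6, 1.8) ⇒ out
candidate 8: (m,n)=(-3,-10) → π∥ = -3-10·λ ≈ -45.36068, π⊥ = -3-10·λ' ≈ -0.63932 ∉ [0.6, 1.8) ⇒ out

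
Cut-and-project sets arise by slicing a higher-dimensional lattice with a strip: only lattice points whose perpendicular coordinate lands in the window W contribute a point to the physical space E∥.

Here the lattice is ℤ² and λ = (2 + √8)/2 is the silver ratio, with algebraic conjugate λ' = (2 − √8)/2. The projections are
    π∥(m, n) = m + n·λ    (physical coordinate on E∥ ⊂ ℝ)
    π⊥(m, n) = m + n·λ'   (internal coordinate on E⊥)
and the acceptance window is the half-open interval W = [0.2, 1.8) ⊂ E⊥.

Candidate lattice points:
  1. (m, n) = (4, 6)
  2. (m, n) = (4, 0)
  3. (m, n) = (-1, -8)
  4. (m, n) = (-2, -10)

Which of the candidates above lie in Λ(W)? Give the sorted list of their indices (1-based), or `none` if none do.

1

λ' = (2−√8)/2 ≈ -0.41421.
#1 (4,6): internal coord 4 + (6)·λ' = +1.51472; +1.51472 ∈ [0.2, 1.8) → IN Λ
#2 (4,0): internal coord 4 + (0)·λ' = +4.00000; +4.00000 ∉ [0.2, 1.8) → out
#3 (-1,-8): internal coord -1 + (-8)·λ' = +2.31371; +2.31371 ∉ [0.2, 1.8) → out
#4 (-2,-10): internal coord -2 + (-10)·λ' = +2.14214; +2.14214 ∉ [0.2, 1.8) → out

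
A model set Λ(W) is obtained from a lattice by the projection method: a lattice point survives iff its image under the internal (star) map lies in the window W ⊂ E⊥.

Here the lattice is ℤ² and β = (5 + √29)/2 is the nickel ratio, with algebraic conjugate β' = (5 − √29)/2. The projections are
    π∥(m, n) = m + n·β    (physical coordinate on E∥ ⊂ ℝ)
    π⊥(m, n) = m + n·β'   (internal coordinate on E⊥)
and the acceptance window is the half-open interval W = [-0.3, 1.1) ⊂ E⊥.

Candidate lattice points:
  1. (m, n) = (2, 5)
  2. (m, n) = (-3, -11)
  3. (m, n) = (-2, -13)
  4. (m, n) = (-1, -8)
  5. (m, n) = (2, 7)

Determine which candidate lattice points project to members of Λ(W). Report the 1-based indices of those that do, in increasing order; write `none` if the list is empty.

1, 3, 4, 5

β' = (5−√29)/2 ≈ -0.19258.
candidate 1: (m,n)=(2,5) → π∥ = 2+5·β ≈ 27.96291, π⊥ = 2+5·β' ≈ 1.03709 ∈ [-0.3, 1.1) ⇒ IN Λ
candidate 2: (m,n)=(-3,-11) → π∥ = -3-11·β ≈ -60.11841, π⊥ = -3-11·β' ≈ -0.88159 ∉ [-0.3, 1.1) ⇒ out
candidate 3: (m,n)=(-2,-13) → π∥ = -2-13·β ≈ -69.50357, π⊥ = -2-13·β' ≈ 0.50357 ∈ [-0.3, 1.1) ⇒ IN Λ
candidate 4: (m,n)=(-1,-8) → π∥ = -1-8·β ≈ -42.54066, π⊥ = -1-8·β' ≈ 0.54066 ∈ [-0.3, 1.1) ⇒ IN Λ
candidate 5: (m,n)=(2,7) → π∥ = 2+7·β ≈ 38.34808, π⊥ = 2+7·β' ≈ 0.65192 ∈ [-0.3, 1.1) ⇒ IN Λ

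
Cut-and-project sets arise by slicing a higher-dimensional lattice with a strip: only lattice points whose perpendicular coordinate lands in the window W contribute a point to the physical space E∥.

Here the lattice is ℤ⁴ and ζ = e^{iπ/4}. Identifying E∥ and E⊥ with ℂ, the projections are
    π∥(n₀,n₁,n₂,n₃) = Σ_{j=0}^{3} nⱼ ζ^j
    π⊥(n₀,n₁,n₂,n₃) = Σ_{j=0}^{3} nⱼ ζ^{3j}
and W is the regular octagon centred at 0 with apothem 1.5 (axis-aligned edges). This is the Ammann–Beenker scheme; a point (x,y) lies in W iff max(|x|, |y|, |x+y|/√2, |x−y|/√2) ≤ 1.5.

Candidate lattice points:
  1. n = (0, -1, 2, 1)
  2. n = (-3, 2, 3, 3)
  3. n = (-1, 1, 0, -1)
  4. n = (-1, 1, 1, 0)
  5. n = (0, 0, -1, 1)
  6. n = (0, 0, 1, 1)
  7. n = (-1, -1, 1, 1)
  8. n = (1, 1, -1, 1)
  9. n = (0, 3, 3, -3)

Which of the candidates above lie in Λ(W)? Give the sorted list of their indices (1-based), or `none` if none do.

6, 7

With ζ = e^{iπ/4} the internal vectors are ζ^0,ζ^3,ζ^6,ζ^9.
#1 (0, -1, 2, 1): internal (1.4142, -2.0000); octagon support 2.4142 vs apothem 1.5 → ∉ W
#2 (-3, 2, 3, 3): internal (-2.2929, 0.5355); octagon support 2.2929 vs apothem 1.5 → ∉ W
#3 (-1, 1, 0, -1): internal (-2.4142, 0.0000); octagon support 2.4142 vs apothem 1.5 → ∉ W
#4 (-1, 1, 1, 0): internal (-1.7071, -0.2929); octagon support 1.7071 vs apothem 1.5 → ∉ W
#5 (0, 0, -1, 1): internal (0.7071, 1.7071); octagon support 1.7071 vs apothem 1.5 → ∉ W
#6 (0, 0, 1, 1): internal (0.7071, -0.2929); octagon support 0.7071 vs apothem 1.5 → ∈ W
#7 (-1, -1, 1, 1): internal (0.4142, -1.0000); octagon support 1.0000 vs apothem 1.5 → ∈ W
#8 (1, 1, -1, 1): internal (1.0000, 2.4142); octagon support 2.4142 vs apothem 1.5 → ∉ W
#9 (0, 3, 3, -3): internal (-4.2426, -3.0000); octagon support 5.1213 vs apothem 1.5 → ∉ W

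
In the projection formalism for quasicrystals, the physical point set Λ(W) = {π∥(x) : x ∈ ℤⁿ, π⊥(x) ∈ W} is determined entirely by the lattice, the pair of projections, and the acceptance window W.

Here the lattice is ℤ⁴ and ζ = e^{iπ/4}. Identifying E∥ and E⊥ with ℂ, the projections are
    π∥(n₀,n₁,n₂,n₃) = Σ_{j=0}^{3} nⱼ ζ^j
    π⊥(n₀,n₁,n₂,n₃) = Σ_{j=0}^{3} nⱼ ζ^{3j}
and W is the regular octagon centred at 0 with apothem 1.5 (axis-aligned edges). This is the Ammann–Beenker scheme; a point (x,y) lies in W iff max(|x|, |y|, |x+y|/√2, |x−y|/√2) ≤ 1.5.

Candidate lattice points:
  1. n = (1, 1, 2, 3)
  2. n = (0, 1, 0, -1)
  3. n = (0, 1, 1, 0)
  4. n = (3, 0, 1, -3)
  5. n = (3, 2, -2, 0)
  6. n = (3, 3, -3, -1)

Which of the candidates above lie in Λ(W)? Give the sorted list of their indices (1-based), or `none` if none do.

2, 3

π⊥(n) = n₀ + n₁ζ³ + n₂ζ⁶ + n₃ζ⁹ where ζ = e^{iπ/4}.
candidate 1: n = (1, 1, 2, 3) → π⊥ ≈ (+2.414214, +0.828427); max(|x|,|y|,|x±y|/√2) = 2.414214 > 1.5 ⇒ ∉ W
candidate 2: n = (0, 1, 0, -1) → π⊥ ≈ (-1.414214, +0.000000); max(|x|,|y|,|x±y|/√2) = 1.414214 ≤ 1.5 ⇒ ∈ W
candidate 3: n = (0, 1, 1, 0) → π⊥ ≈ (-0.707107, -0.292893); max(|x|,|y|,|x±y|/√2) = 0.707107 ≤ 1.5 ⇒ ∈ W
candidate 4: n = (3, 0, 1, -3) → π⊥ ≈ (+0.878680, -3.121320); max(|x|,|y|,|x±y|/√2) = 3.121320 > 1.5 ⇒ ∉ W
candidate 5: n = (3, 2, -2, 0) → π⊥ ≈ (+1.585786, +3.414214); max(|x|,|y|,|x±y|/√2) = 3.535534 > 1.5 ⇒ ∉ W
candidate 6: n = (3, 3, -3, -1) → π⊥ ≈ (+0.171573, +4.414214); max(|x|,|y|,|x±y|/√2) = 4.414214 > 1.5 ⇒ ∉ W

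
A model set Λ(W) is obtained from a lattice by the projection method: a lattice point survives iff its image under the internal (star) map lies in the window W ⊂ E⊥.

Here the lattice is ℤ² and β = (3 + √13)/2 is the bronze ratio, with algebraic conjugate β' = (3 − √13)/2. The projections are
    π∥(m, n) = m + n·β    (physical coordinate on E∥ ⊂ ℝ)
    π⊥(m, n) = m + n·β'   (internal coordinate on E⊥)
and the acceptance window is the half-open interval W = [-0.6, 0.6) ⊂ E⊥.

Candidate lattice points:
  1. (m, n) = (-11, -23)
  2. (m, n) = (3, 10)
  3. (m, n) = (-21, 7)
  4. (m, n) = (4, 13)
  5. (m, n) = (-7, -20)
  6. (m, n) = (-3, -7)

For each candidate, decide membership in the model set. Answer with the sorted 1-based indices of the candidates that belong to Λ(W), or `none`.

β' = (3−√13)/2 ≈ -0.3028.
candidate 1: (m,n)=(-11,-23) → π∥ = -11-23·β ≈ -86.9638, π⊥ = -11-23·β' ≈ -4.0362 ∉ [-0.6, 0.6) ⇒ out
candidate 2: (m,n)=(3,10) → π∥ = 3+10·β ≈ 36.0278, π⊥ = 3+10·β' ≈ -0.0278 ∈ [-0.6, 0.6) ⇒ IN Λ
candidate 3: (m,n)=(-21,7) → π∥ = -21+7·β ≈ 2.1194, π⊥ = -21+7·β' ≈ -23.1194 ∉ [-0.6, 0.6) ⇒ out
candidate 4: (m,n)=(4,13) → π∥ = 4+13·β ≈ 46.9361, π⊥ = 4+13·β' ≈ 0.0639 ∈ [-0.6, 0.6) ⇒ IN Λ
candidate 5: (m,n)=(-7,-20) → π∥ = -7-20·β ≈ -73.0555, π⊥ = -7-20·β' ≈ -0.9445 ∉ [-0.6, 0.6) ⇒ out
candidate 6: (m,n)=(-3,-7) → π∥ = -3-7·β ≈ -26.1194, π⊥ = -3-7·β' ≈ -0.8806 ∉ [-0.6, 0.6) ⇒ out

2, 4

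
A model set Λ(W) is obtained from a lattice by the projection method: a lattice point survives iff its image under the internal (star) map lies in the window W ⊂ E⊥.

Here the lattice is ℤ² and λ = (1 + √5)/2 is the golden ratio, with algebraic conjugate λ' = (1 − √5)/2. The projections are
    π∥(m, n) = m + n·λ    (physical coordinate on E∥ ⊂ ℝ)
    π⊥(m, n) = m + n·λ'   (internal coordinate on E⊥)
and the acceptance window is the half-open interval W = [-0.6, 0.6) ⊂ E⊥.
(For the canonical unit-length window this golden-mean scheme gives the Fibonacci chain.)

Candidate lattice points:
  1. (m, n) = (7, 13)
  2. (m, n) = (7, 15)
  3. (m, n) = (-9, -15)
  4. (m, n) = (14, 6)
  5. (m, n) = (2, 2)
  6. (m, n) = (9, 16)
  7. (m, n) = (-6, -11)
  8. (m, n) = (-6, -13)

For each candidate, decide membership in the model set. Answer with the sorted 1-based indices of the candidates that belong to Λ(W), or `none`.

λ' = (1−√5)/2 ≈ -0.618034.
[1] lift (7,13): star map gives -1.034442; window check -0.6 ≤ -1.034442 < 0.6 is false → out
[2] lift (7,15): star map gives -2.270510; window check -0.6 ≤ -2.270510 < 0.6 is false → out
[3] lift (-9,-15): star map gives 0.270510; window check -0.6 ≤ 0.270510 < 0.6 is true → IN Λ
[4] lift (14,6): star map gives 10.291796; window check -0.6 ≤ 10.291796 < 0.6 is false → out
[5] lift (2,2): star map gives 0.763932; window check -0.6 ≤ 0.763932 < 0.6 is false → out
[6] lift (9,16): star map gives -0.888544; window check -0.6 ≤ -0.888544 < 0.6 is false → out
[7] lift (-6,-11): star map gives 0.798374; window check -0.6 ≤ 0.798374 < 0.6 is false → out
[8] lift (-6,-13): star map gives 2.034442; window check -0.6 ≤ 2.034442 < 0.6 is false → out

3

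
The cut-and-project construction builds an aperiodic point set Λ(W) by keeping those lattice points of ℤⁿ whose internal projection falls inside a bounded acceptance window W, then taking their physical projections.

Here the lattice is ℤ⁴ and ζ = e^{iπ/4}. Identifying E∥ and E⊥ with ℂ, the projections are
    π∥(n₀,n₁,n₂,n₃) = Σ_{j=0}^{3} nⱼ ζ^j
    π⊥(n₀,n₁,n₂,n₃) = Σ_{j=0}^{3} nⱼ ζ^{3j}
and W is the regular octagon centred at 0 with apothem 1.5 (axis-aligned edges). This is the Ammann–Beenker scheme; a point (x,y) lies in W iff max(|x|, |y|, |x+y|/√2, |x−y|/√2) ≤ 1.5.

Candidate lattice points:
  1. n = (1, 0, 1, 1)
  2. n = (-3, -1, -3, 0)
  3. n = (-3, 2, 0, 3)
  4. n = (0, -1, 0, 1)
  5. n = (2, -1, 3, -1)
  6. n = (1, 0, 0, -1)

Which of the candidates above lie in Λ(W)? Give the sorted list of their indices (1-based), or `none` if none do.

4, 6

Internal map: ζ^{3j} for j=0..3 gives (1,0), (−√2/2,√2/2), (0,−1), (√2/2,√2/2).
#1 (1, 0, 1, 1): internal (1.70711, -0.29289); octagon support 1.70711 vs apothem 1.5 → ∉ W
#2 (-3, -1, -3, 0): internal (-2.29289, 2.29289); octagon support 3.24264 vs apothem 1.5 → ∉ W
#3 (-3, 2, 0, 3): internal (-2.29289, 3.53553); octagon support 4.12132 vs apothem 1.5 → ∉ W
#4 (0, -1, 0, 1): internal (1.41421, 0.00000); octagon support 1.41421 vs apothem 1.5 → ∈ W
#5 (2, -1, 3, -1): internal (2.00000, -4.41421); octagon support 4.53553 vs apothem 1.5 → ∉ W
#6 (1, 0, 0, -1): internal (0.29289, -0.70711); octagon support 0.70711 vs apothem 1.5 → ∈ W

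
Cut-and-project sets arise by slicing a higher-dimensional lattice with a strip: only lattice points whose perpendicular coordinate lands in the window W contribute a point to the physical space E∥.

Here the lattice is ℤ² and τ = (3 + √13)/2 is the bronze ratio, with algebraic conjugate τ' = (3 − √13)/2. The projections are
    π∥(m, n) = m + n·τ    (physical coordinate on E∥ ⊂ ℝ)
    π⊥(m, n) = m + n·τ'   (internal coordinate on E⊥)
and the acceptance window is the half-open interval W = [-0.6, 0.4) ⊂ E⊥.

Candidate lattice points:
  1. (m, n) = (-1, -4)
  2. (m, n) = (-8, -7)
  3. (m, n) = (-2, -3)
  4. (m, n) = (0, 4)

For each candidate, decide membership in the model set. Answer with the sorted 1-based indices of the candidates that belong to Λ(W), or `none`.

Compute τ' = (3−√13)/2 = -0.30278, so π⊥(m,n) = m -0.30278·n.
candidate 1: (m,n)=(-1,-4) → π∥ = -1-4·τ ≈ -14.21110, π⊥ = -1-4·τ' ≈ 0.21110 ∈ [-0.6, 0.4) ⇒ IN Λ
candidate 2: (m,n)=(-8,-7) → π∥ = -8-7·τ ≈ -31.11943, π⊥ = -8-7·τ' ≈ -5.88057 ∉ [-0.6, 0.4) ⇒ out
candidate 3: (m,n)=(-2,-3) → π∥ = -2-3·τ ≈ -11.90833, π⊥ = -2-3·τ' ≈ -1.09167 ∉ [-0.6, 0.4) ⇒ out
candidate 4: (m,n)=(0,4) → π∥ = 0+4·τ ≈ 13.21110, π⊥ = 0+4·τ' ≈ -1.21110 ∉ [-0.6, 0.4) ⇒ out

1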